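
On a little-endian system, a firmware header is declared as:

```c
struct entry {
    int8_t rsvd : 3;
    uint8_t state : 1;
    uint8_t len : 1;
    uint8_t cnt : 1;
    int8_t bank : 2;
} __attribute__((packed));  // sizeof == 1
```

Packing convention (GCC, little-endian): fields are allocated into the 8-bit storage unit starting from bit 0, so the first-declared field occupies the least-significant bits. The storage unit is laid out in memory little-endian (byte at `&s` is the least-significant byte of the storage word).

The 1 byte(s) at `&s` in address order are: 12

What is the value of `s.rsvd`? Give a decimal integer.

[0]=0x12 (little-endian) → word 0x12
rsvd [0+:3] = (word>>0) & 0x7 = 2  ←
state [3+:1] = (word>>3) & 0x1 = 0
len [4+:1] = (word>>4) & 0x1 = 1
cnt [5+:1] = (word>>5) & 0x1 = 0
bank [6+:2] = (word>>6) & 0x3 = 0
rsvd signed 3b, MSB=0: value = 2

2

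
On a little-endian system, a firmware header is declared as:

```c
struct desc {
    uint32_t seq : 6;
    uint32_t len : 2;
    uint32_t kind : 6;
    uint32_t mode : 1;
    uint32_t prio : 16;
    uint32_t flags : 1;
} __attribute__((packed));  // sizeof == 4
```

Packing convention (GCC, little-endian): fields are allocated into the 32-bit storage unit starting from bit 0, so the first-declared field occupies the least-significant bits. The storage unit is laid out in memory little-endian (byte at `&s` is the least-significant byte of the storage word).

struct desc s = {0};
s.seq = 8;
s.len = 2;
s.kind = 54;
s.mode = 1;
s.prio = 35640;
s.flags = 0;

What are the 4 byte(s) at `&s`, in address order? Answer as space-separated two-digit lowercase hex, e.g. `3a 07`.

[0+:6] seq=8 & 0x3f = 0x8; word=0x00000008
[6+:2] len=2 & 0x3 = 0x2; word=0x00000088
[8+:6] kind=54 & 0x3f = 0x36; word=0x00003688
[14+:1] mode=1 & 0x1 = 0x1; word=0x00007688
[15+:16] prio=35640 & 0xffff = 0x8b38; word=0x459c7688
[31+:1] flags=0 & 0x1 = 0x0; word=0x459c7688
word = 0x459c7688 → little-endian bytes:
  [0]=0x88  [1]=0x76  [2]=0x9c  [3]=0x45

88 76 9c 45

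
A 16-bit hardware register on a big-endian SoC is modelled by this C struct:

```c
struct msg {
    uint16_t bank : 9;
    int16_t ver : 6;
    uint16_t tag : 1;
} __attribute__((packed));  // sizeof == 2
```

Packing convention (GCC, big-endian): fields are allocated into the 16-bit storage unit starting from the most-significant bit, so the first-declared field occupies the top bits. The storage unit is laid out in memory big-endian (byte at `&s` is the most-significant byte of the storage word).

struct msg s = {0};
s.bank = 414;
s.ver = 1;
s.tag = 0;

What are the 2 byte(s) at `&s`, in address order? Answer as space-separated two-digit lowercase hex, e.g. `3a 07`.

cf 02

[7+:9] bank=414 & 0x1ff = 0x19e; word=0xcf00
[1+:6] ver=1 & 0x3f = 0x1; word=0xcf02
[0+:1] tag=0 & 0x1 = 0x0; word=0xcf02
word = 0xcf02 → big-endian bytes:
  [0]=0xcf  [1]=0x02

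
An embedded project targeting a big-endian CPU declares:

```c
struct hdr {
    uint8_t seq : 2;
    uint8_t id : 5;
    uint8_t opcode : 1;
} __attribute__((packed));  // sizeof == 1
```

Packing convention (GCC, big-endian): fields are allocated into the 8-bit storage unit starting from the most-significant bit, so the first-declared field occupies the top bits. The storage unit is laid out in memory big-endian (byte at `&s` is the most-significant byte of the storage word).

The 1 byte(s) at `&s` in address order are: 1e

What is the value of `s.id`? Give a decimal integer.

15

[0]=0x1e (big-endian) → word 0x1e
seq [6+:2] = (word>>6) & 0x3 = 0
id [1+:5] = (word>>1) & 0x1f = 15  ←
opcode [0+:1] = (word>>0) & 0x1 = 0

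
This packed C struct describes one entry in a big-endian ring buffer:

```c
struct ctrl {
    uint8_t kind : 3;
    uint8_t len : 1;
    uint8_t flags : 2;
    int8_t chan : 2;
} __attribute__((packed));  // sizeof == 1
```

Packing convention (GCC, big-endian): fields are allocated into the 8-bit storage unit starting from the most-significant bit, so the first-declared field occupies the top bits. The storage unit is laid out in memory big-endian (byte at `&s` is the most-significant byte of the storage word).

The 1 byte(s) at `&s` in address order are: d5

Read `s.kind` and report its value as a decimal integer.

[0]=0xd5 (big-endian) → word 0xd5
kind [5+:3] = (word>>5) & 0x7 = 6  ←
len [4+:1] = (word>>4) & 0x1 = 1
flags [2+:2] = (word>>2) & 0x3 = 1
chan [0+:2] = (word>>0) & 0x3 = 1

6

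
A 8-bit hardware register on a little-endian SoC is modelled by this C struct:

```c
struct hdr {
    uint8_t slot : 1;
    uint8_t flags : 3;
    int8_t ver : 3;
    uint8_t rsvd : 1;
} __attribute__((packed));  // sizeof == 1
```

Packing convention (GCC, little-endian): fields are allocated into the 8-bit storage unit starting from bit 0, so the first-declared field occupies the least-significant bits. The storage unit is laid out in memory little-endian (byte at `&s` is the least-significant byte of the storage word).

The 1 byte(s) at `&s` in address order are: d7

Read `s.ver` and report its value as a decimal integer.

[0]=0xd7 (little-endian) → word 0xd7
slot [0+:1] = (word>>0) & 0x1 = 1
flags [1+:3] = (word>>1) & 0x7 = 3
ver [4+:3] = (word>>4) & 0x7 = 5  ←
rsvd [7+:1] = (word>>7) & 0x1 = 1
ver signed 3b, MSB=1: 5 - 8 = -3

-3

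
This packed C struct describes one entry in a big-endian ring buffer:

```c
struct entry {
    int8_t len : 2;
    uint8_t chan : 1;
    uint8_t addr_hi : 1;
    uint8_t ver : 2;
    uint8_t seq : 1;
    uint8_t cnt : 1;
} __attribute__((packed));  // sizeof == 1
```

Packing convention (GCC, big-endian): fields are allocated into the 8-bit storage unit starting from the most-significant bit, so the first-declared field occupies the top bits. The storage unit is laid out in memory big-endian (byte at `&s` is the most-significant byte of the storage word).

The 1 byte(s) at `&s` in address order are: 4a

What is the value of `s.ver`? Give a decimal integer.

2

[0]=0x4a (big-endian) → word 0x4a
len [6+:2] = (word>>6) & 0x3 = 1
chan [5+:1] = (word>>5) & 0x1 = 0
addr_hi [4+:1] = (word>>4) & 0x1 = 0
ver [2+:2] = (word>>2) & 0x3 = 2  ←
seq [1+:1] = (word>>1) & 0x1 = 1
cnt [0+:1] = (word>>0) & 0x1 = 0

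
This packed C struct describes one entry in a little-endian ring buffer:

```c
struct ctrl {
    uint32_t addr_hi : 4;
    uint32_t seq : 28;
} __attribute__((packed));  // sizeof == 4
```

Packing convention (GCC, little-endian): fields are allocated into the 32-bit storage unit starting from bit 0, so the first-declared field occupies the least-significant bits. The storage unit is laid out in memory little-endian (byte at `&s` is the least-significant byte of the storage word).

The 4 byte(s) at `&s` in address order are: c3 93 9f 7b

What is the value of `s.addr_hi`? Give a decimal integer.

[0]=0xc3 [1]=0x93 [2]=0x9f [3]=0x7b (little-endian) → word 0x7b9f93c3
addr_hi [0+:4] = (word>>0) & 0xf = 3  ←
seq [4+:28] = (word>>4) & 0xfffffff = 129628476

3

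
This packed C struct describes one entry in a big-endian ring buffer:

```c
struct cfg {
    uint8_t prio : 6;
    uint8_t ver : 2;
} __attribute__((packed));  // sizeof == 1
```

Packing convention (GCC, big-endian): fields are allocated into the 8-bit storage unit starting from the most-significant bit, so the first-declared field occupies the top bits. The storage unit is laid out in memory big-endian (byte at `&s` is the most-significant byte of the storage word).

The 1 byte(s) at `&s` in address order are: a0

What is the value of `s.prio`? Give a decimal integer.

[0]=0xa0 (big-endian) → word 0xa0
prio:6 @ bit 2 → (0xa0>>2)&0x3f = 0x28  ←
ver:2 @ bit 0 → (0xa0>>0)&0x3 = 0x0

40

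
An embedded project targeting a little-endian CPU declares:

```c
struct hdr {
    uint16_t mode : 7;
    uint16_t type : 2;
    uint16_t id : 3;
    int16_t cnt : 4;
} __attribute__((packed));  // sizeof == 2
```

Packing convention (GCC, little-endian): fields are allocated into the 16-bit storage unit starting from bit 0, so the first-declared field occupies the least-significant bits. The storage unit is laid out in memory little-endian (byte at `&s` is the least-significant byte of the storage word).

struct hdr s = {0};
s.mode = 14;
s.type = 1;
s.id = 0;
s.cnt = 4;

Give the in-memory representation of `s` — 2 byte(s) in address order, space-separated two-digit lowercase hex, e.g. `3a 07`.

mode:7 = 14 → 0xe << 0 → word 0x000e
type:2 = 1 → 0x1 << 7 → word 0x008e
id:3 = 0 → 0x0 << 9 → word 0x008e
cnt:4 = 4 → 0x4 << 12 → word 0x408e
word = 0x408e → little-endian bytes:
  [0]=0x8e  [1]=0x40

8e 40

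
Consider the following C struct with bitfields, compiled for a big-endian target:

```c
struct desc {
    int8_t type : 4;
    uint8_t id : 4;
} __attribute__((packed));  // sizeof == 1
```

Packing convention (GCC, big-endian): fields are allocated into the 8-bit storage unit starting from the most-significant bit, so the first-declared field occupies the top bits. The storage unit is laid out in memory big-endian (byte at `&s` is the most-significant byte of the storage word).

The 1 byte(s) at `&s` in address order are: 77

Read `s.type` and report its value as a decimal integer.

[0]=0x77 (big-endian) → word 0x77
type [4+:4] = (word>>4) & 0xf = 7  ←
id [0+:4] = (word>>0) & 0xf = 7
type signed 4b, MSB=0: value = 7

7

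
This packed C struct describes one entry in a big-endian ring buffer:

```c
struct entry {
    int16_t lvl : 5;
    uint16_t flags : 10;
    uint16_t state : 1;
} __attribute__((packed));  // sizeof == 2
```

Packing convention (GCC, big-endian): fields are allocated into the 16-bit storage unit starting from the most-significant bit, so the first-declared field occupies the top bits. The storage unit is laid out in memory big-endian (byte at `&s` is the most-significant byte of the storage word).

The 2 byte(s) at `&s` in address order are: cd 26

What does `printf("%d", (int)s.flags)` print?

659

[0]=0xcd [1]=0x26 (big-endian) → word 0xcd26
lvl:5 @ bit 11 → (0xcd26>>11)&0x1f = 0x19
flags:10 @ bit 1 → (0xcd26>>1)&0x3ff = 0x293  ←
state:1 @ bit 0 → (0xcd26>>0)&0x1 = 0x0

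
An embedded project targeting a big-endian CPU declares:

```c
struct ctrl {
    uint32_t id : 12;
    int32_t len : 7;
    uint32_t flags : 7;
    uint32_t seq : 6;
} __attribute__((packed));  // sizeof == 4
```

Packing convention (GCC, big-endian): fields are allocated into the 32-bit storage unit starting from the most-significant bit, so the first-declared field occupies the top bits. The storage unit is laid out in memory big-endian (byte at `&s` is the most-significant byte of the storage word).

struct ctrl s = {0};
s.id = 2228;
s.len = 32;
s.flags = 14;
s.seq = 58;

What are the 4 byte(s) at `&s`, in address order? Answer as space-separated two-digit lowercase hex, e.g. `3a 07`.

id:12 = 2228 → 0x8b4 << 20 → word 0x8b400000
len:7 = 32 → 0x20 << 13 → word 0x8b440000
flags:7 = 14 → 0xe << 6 → word 0x8b440380
seq:6 = 58 → 0x3a << 0 → word 0x8b4403ba
word = 0x8b4403ba → big-endian bytes:
  [0]=0x8b  [1]=0x44  [2]=0x03  [3]=0xba

8b 44 03 ba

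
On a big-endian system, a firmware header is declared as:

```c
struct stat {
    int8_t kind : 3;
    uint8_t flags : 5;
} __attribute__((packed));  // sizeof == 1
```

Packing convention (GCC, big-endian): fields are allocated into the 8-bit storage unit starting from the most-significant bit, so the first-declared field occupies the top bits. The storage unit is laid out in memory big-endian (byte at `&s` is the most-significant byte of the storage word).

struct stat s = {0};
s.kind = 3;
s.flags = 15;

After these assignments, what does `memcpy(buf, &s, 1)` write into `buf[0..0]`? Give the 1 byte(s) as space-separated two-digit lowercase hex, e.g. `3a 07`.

6f

kind (3b) val=3 bits=0x3 at bit 5: 0x60
flags (5b) val=15 bits=0xf at bit 0: 0x6f
word = 0x6f → big-endian bytes:
  [0]=0x6f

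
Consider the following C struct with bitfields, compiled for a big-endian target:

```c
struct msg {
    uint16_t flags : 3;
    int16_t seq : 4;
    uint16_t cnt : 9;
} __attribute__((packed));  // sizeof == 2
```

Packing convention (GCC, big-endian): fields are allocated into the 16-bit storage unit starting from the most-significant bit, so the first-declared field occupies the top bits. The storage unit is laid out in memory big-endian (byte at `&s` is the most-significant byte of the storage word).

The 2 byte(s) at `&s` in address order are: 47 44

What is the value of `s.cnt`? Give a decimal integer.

324

[0]=0x47 [1]=0x44 (big-endian) → word 0x4744
flags:3 @ bit 13 → (0x4744>>13)&0x7 = 0x2
seq:4 @ bit 9 → (0x4744>>9)&0xf = 0x3
cnt:9 @ bit 0 → (0x4744>>0)&0x1ff = 0x144  ←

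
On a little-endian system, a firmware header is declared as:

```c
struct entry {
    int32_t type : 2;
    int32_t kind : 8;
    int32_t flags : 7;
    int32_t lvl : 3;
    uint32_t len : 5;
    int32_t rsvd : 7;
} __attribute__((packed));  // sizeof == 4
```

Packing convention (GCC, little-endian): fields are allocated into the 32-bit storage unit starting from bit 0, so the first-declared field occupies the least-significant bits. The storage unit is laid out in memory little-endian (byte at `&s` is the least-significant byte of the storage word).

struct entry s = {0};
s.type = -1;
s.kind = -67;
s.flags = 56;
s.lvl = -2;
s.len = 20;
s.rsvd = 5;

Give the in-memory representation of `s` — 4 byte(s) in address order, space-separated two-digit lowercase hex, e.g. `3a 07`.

f7 e2 4c 0b

type:2 = -1 → 0x3 << 0 → word 0x00000003
kind:8 = -67 → 0xbd << 2 → word 0x000002f7
flags:7 = 56 → 0x38 << 10 → word 0x0000e2f7
lvl:3 = -2 → 0x6 << 17 → word 0x000ce2f7
len:5 = 20 → 0x14 << 20 → word 0x014ce2f7
rsvd:7 = 5 → 0x5 << 25 → word 0x0b4ce2f7
word = 0x0b4ce2f7 → little-endian bytes:
  [0]=0xf7  [1]=0xe2  [2]=0x4c  [3]=0x0b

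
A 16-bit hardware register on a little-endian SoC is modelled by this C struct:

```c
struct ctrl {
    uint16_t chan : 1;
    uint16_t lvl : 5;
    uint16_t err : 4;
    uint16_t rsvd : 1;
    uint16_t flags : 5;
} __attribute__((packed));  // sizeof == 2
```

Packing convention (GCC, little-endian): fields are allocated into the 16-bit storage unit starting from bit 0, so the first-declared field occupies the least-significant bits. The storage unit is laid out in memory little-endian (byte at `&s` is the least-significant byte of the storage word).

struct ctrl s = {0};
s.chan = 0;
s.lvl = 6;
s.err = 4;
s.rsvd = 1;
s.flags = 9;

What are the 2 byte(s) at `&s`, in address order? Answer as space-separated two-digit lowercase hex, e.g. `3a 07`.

chan:1 = 0 → 0x0 << 0 → word 0x0000
lvl:5 = 6 → 0x6 << 1 → word 0x000c
err:4 = 4 → 0x4 << 6 → word 0x010c
rsvd:1 = 1 → 0x1 << 10 → word 0x050c
flags:5 = 9 → 0x9 << 11 → word 0x4d0c
word = 0x4d0c → little-endian bytes:
  [0]=0x0c  [1]=0x4d

0c 4d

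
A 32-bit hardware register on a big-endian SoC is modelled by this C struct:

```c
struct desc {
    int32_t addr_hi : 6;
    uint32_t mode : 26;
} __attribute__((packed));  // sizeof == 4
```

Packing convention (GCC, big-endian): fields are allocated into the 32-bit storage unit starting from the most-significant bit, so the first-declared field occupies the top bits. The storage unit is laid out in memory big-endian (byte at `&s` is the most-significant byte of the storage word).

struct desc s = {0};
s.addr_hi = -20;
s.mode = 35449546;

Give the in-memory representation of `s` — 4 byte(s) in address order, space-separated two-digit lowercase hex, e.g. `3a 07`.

b2 1c ea ca

addr_hi (6b) val=-20 bits=0x2c at bit 26: 0xb0000000
mode (26b) val=35449546 bits=0x21ceaca at bit 0: 0xb21ceaca
word = 0xb21ceaca → big-endian bytes:
  [0]=0xb2  [1]=0x1c  [2]=0xea  [3]=0xca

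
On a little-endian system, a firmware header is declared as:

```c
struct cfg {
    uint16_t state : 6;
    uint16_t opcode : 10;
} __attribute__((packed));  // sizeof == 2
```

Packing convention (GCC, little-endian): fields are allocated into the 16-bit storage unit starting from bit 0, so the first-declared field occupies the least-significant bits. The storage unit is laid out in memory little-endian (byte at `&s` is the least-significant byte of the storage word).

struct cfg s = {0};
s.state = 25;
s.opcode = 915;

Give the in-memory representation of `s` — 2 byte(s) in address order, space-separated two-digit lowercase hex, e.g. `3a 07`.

state:6 = 25 → 0x19 << 0 → word 0x0019
opcode:10 = 915 → 0x393 << 6 → word 0xe4d9
word = 0xe4d9 → little-endian bytes:
  [0]=0xd9  [1]=0xe4

d9 e4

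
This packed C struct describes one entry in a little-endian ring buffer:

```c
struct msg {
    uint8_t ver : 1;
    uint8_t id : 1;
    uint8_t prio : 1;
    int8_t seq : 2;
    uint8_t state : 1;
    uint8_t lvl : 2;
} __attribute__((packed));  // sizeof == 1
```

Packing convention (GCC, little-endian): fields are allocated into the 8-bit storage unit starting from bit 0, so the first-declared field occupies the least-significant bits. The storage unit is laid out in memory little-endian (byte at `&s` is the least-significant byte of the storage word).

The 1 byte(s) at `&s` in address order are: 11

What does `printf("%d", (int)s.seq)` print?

-2

[0]=0x11 (little-endian) → word 0x11
ver:1 @ bit 0 → (0x11>>0)&0x1 = 0x1
id:1 @ bit 1 → (0x11>>1)&0x1 = 0x0
prio:1 @ bit 2 → (0x11>>2)&0x1 = 0x0
seq:2 @ bit 3 → (0x11>>3)&0x3 = 0x2  ←
state:1 @ bit 5 → (0x11>>5)&0x1 = 0x0
lvl:2 @ bit 6 → (0x11>>6)&0x3 = 0x0
seq signed 2b, MSB=1: 2 - 4 = -2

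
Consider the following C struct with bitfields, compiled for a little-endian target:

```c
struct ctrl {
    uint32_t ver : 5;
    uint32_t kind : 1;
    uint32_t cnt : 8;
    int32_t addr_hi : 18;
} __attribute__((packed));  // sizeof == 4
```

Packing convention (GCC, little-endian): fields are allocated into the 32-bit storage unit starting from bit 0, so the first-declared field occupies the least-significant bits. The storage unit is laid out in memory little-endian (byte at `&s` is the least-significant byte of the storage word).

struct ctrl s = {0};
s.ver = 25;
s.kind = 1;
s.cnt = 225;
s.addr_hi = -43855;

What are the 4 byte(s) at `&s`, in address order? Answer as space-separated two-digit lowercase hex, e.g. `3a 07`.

ver (5b) val=25 bits=0x19 at bit 0: 0x00000019
kind (1b) val=1 bits=0x1 at bit 5: 0x00000039
cnt (8b) val=225 bits=0xe1 at bit 6: 0x00003879
addr_hi (18b) val=-43855 bits=0x354b1 at bit 14: 0xd52c7879
word = 0xd52c7879 → little-endian bytes:
  [0]=0x79  [1]=0x78  [2]=0x2c  [3]=0xd5

79 78 2c d5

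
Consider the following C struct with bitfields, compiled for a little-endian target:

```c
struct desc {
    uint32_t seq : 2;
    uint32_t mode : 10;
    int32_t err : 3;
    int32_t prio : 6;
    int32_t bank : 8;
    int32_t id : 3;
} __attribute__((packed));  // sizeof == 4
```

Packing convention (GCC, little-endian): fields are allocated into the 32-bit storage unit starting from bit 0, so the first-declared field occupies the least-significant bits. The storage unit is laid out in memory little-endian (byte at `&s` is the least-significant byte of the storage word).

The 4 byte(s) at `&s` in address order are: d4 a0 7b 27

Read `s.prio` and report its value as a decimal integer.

[0]=0xd4 [1]=0xa0 [2]=0x7b [3]=0x27 (little-endian) → word 0x277ba0d4
seq:2 @ bit 0 → (0x277ba0d4>>0)&0x3 = 0x0
mode:10 @ bit 2 → (0x277ba0d4>>2)&0x3ff = 0x35
err:3 @ bit 12 → (0x277ba0d4>>12)&0x7 = 0x2
prio:6 @ bit 15 → (0x277ba0d4>>15)&0x3f = 0x37  ←
bank:8 @ bit 21 → (0x277ba0d4>>21)&0xff = 0x3b
id:3 @ bit 29 → (0x277ba0d4>>29)&0x7 = 0x1
prio signed 6b, MSB=1: 55 - 64 = -9

-9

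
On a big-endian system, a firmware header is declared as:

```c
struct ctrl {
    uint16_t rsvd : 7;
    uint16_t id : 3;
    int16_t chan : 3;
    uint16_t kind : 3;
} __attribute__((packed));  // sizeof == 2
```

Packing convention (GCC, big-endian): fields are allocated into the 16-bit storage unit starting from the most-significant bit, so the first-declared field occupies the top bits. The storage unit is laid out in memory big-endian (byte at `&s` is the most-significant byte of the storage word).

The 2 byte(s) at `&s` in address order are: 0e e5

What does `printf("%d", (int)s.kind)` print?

[0]=0x0e [1]=0xe5 (big-endian) → word 0x0ee5
rsvd [9+:7] = (word>>9) & 0x7f = 7
id [6+:3] = (word>>6) & 0x7 = 3
chan [3+:3] = (word>>3) & 0x7 = 4
kind [0+:3] = (word>>0) & 0x7 = 5  ←

5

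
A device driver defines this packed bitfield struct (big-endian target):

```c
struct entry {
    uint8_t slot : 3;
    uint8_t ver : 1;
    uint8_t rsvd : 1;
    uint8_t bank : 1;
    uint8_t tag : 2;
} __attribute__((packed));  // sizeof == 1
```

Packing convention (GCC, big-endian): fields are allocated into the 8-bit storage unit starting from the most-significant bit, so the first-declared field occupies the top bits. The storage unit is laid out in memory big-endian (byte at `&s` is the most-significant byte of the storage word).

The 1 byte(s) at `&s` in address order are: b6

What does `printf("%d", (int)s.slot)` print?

[0]=0xb6 (big-endian) → word 0xb6
slot [5+:3] = (word>>5) & 0x7 = 5  ←
ver [4+:1] = (word>>4) & 0x1 = 1
rsvd [3+:1] = (word>>3) & 0x1 = 0
bank [2+:1] = (word>>2) & 0x1 = 1
tag [0+:2] = (word>>0) & 0x3 = 2

5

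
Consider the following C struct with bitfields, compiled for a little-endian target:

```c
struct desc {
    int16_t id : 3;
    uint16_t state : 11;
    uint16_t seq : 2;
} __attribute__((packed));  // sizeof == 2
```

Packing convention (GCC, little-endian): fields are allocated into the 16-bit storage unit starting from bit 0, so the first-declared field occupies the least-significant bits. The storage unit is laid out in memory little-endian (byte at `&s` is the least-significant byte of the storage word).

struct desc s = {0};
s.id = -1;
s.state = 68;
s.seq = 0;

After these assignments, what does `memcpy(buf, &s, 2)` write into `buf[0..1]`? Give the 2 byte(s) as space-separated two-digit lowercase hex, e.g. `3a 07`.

id:3 = -1 → 0x7 << 0 → word 0x0007
state:11 = 68 → 0x44 << 3 → word 0x0227
seq:2 = 0 → 0x0 << 14 → word 0x0227
word = 0x0227 → little-endian bytes:
  [0]=0x27  [1]=0x02

27 02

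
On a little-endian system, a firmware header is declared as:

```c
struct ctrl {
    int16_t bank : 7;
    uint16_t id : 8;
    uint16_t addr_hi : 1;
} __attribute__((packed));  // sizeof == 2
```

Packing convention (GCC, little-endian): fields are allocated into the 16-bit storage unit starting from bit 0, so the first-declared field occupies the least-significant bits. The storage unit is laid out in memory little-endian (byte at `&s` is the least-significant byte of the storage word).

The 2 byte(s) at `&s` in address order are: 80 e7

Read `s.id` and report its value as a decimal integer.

[0]=0x80 [1]=0xe7 (little-endian) → word 0xe780
bank [0+:7] = (word>>0) & 0x7f = 0
id [7+:8] = (word>>7) & 0xff = 207  ←
addr_hi [15+:1] = (word>>15) & 0x1 = 1

207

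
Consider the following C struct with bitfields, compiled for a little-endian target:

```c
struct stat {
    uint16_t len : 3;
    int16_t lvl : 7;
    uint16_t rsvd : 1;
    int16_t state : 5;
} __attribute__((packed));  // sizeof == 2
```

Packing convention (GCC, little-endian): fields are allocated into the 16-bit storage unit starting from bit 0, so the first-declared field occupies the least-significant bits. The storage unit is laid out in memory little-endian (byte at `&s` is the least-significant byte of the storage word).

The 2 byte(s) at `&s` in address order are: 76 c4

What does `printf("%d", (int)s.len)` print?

6

[0]=0x76 [1]=0xc4 (little-endian) → word 0xc476
len:3 @ bit 0 → (0xc476>>0)&0x7 = 0x6  ←
lvl:7 @ bit 3 → (0xc476>>3)&0x7f = 0xe
rsvd:1 @ bit 10 → (0xc476>>10)&0x1 = 0x1
state:5 @ bit 11 → (0xc476>>11)&0x1f = 0x18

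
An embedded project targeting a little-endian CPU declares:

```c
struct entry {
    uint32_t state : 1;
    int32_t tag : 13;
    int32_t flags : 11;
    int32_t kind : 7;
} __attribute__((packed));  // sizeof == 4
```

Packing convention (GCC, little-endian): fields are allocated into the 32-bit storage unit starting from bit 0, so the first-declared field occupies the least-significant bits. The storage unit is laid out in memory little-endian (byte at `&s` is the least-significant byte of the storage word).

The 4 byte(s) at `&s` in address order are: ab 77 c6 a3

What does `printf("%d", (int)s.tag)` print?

-1067

[0]=0xab [1]=0x77 [2]=0xc6 [3]=0xa3 (little-endian) → word 0xa3c677ab
state:1 @ bit 0 → (0xa3c677ab>>0)&0x1 = 0x1
tag:13 @ bit 1 → (0xa3c677ab>>1)&0x1fff = 0x1bd5  ←
flags:11 @ bit 14 → (0xa3c677ab>>14)&0x7ff = 0x719
kind:7 @ bit 25 → (0xa3c677ab>>25)&0x7f = 0x51
tag signed 13b, MSB=1: 7125 - 8192 = -1067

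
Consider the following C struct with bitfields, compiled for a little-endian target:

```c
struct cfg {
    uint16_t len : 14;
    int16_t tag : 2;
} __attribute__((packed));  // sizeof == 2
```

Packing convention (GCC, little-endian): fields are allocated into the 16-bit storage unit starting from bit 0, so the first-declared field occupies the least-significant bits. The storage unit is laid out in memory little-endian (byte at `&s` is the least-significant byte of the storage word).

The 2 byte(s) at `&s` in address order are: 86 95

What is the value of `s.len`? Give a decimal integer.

5510

[0]=0x86 [1]=0x95 (little-endian) → word 0x9586
len [0+:14] = (word>>0) & 0x3fff = 5510  ←
tag [14+:2] = (word>>14) & 0x3 = 2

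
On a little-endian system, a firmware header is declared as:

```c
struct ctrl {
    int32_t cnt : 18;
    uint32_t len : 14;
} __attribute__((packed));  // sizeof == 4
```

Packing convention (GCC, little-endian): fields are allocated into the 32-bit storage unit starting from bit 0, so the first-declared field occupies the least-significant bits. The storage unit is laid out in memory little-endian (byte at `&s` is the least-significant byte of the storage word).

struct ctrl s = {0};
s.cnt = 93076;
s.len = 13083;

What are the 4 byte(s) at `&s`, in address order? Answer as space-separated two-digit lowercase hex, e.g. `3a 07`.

94 6b 6d cc

cnt (18b) val=93076 bits=0x16b94 at bit 0: 0x00016b94
len (14b) val=13083 bits=0x331b at bit 18: 0xcc6d6b94
word = 0xcc6d6b94 → little-endian bytes:
  [0]=0x94  [1]=0x6b  [2]=0x6d  [3]=0xcc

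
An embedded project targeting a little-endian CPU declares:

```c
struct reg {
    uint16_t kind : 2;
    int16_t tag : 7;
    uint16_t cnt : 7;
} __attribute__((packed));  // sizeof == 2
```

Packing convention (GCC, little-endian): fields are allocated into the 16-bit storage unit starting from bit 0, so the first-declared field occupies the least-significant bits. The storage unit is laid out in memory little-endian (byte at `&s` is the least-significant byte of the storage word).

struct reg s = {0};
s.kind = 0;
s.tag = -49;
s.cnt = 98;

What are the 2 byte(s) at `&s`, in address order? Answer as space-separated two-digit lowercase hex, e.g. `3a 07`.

kind (2b) val=0 bits=0x0 at bit 0: 0x0000
tag (7b) val=-49 bits=0x4f at bit 2: 0x013c
cnt (7b) val=98 bits=0x62 at bit 9: 0xc53c
word = 0xc53c → little-endian bytes:
  [0]=0x3c  [1]=0xc5

3c c5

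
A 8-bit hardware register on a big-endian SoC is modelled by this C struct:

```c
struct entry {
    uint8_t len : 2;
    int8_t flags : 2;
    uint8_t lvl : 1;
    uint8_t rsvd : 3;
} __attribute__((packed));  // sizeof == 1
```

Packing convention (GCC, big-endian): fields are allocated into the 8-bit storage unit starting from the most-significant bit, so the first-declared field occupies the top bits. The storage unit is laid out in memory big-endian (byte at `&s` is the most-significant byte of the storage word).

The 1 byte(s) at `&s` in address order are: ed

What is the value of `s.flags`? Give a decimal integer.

[0]=0xed (big-endian) → word 0xed
len [6+:2] = (word>>6) & 0x3 = 3
flags [4+:2] = (word>>4) & 0x3 = 2  ←
lvl [3+:1] = (word>>3) & 0x1 = 1
rsvd [0+:3] = (word>>0) & 0x7 = 5
flags signed 2b, MSB=1: 2 - 4 = -2

-2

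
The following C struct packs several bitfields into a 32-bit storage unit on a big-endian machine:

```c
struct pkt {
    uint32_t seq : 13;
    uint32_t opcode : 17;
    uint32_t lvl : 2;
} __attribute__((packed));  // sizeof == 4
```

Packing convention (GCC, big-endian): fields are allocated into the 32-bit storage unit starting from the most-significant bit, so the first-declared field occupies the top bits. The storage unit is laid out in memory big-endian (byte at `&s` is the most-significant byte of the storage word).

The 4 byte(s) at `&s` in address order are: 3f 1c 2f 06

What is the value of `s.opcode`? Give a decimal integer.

68545

[0]=0x3f [1]=0x1c [2]=0x2f [3]=0x06 (big-endian) → word 0x3f1c2f06
seq [19+:13] = (word>>19) & 0x1fff = 2019
opcode [2+:17] = (word>>2) & 0x1ffff = 68545  ←
lvl [0+:2] = (word>>0) & 0x3 = 2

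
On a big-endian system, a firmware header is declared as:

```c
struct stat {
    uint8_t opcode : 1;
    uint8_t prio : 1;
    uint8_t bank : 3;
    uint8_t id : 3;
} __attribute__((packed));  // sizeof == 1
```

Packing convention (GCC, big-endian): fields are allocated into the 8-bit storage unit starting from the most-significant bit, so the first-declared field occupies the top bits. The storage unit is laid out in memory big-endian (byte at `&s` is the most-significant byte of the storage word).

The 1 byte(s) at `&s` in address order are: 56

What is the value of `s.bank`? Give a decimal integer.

[0]=0x56 (big-endian) → word 0x56
opcode [7+:1] = (word>>7) & 0x1 = 0
prio [6+:1] = (word>>6) & 0x1 = 1
bank [3+:3] = (word>>3) & 0x7 = 2  ←
id [0+:3] = (word>>0) & 0x7 = 6

2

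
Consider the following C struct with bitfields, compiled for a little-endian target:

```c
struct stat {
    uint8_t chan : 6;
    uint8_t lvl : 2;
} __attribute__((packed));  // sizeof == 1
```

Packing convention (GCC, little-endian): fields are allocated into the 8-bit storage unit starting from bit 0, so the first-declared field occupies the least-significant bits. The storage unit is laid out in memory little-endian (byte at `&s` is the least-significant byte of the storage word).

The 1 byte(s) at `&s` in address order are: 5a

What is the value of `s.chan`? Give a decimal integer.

26

[0]=0x5a (little-endian) → word 0x5a
chan [0+:6] = (word>>0) & 0x3f = 26  ←
lvl [6+:2] = (word>>6) & 0x3 = 1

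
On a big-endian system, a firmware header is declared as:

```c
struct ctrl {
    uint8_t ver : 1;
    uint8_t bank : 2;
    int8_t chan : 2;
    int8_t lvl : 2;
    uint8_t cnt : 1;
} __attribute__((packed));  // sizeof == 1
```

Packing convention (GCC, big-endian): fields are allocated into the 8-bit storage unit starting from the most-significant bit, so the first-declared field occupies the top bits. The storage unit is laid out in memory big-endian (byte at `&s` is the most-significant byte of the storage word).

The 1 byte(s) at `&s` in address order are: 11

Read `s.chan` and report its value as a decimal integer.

[0]=0x11 (big-endian) → word 0x11
ver:1 @ bit 7 → (0x11>>7)&0x1 = 0x0
bank:2 @ bit 5 → (0x11>>5)&0x3 = 0x0
chan:2 @ bit 3 → (0x11>>3)&0x3 = 0x2  ←
lvl:2 @ bit 1 → (0x11>>1)&0x3 = 0x0
cnt:1 @ bit 0 → (0x11>>0)&0x1 = 0x1
chan signed 2b, MSB=1: 2 - 4 = -2

-2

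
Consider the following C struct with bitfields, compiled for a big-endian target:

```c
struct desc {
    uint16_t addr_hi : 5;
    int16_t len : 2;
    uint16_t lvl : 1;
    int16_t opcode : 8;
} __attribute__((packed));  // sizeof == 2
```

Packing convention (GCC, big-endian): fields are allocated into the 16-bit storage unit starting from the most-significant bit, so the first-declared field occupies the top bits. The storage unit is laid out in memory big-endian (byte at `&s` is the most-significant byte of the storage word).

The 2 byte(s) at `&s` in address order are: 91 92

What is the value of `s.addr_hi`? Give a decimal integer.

[0]=0x91 [1]=0x92 (big-endian) → word 0x9192
addr_hi:5 @ bit 11 → (0x9192>>11)&0x1f = 0x12  ←
len:2 @ bit 9 → (0x9192>>9)&0x3 = 0x0
lvl:1 @ bit 8 → (0x9192>>8)&0x1 = 0x1
opcode:8 @ bit 0 → (0x9192>>0)&0xff = 0x92

18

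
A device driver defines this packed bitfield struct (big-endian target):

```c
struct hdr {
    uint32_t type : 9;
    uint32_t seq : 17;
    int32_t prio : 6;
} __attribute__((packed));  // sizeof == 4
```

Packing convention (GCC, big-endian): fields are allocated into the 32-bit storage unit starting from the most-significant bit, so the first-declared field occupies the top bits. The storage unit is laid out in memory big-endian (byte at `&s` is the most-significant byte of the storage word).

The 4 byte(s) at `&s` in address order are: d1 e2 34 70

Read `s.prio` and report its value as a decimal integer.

-16

[0]=0xd1 [1]=0xe2 [2]=0x34 [3]=0x70 (big-endian) → word 0xd1e23470
type [23+:9] = (word>>23) & 0x1ff = 419
seq [6+:17] = (word>>6) & 0x1ffff = 100561
prio [0+:6] = (word>>0) & 0x3f = 48  ←
prio signed 6b, MSB=1: 48 - 64 = -16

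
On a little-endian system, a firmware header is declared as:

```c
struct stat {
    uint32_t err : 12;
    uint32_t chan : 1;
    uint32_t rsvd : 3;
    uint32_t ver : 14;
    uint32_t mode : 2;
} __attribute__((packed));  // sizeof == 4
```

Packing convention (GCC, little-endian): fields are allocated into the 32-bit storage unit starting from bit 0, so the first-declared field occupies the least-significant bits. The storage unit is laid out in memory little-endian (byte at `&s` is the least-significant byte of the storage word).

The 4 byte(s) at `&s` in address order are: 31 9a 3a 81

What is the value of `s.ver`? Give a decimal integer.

[0]=0x31 [1]=0x9a [2]=0x3a [3]=0x81 (little-endian) → word 0x813a9a31
err:12 @ bit 0 → (0x813a9a31>>0)&0xfff = 0xa31
chan:1 @ bit 12 → (0x813a9a31>>12)&0x1 = 0x1
rsvd:3 @ bit 13 → (0x813a9a31>>13)&0x7 = 0x4
ver:14 @ bit 16 → (0x813a9a31>>16)&0x3fff = 0x13a  ←
mode:2 @ bit 30 → (0x813a9a31>>30)&0x3 = 0x2

314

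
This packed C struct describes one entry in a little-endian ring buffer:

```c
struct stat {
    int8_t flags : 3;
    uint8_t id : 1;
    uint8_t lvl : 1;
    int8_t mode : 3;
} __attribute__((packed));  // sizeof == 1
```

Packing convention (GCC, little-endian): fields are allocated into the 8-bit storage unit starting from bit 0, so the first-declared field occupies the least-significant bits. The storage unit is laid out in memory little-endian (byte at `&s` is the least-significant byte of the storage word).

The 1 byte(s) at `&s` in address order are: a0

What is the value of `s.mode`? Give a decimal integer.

-3

[0]=0xa0 (little-endian) → word 0xa0
flags [0+:3] = (word>>0) & 0x7 = 0
id [3+:1] = (word>>3) & 0x1 = 0
lvl [4+:1] = (word>>4) & 0x1 = 0
mode [5+:3] = (word>>5) & 0x7 = 5  ←
mode signed 3b, MSB=1: 5 - 8 = -3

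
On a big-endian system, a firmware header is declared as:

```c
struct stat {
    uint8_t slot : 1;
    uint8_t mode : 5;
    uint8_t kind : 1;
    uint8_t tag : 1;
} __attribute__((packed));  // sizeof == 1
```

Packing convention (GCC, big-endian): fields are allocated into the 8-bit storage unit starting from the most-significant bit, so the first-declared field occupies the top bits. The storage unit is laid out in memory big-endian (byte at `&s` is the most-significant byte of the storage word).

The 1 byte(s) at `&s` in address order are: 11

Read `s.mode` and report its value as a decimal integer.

[0]=0x11 (big-endian) → word 0x11
slot [7+:1] = (word>>7) & 0x1 = 0
mode [2+:5] = (word>>2) & 0x1f = 4  ←
kind [1+:1] = (word>>1) & 0x1 = 0
tag [0+:1] = (word>>0) & 0x1 = 1

4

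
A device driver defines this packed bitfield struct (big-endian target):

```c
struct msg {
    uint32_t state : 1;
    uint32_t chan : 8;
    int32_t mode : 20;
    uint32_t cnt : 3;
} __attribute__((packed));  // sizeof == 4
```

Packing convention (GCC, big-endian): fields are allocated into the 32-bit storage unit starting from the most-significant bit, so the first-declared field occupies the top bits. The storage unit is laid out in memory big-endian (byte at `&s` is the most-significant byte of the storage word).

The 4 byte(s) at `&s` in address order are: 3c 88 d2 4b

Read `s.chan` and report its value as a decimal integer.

121

[0]=0x3c [1]=0x88 [2]=0xd2 [3]=0x4b (big-endian) → word 0x3c88d24b
state [31+:1] = (word>>31) & 0x1 = 0
chan [23+:8] = (word>>23) & 0xff = 121  ←
mode [3+:20] = (word>>3) & 0xfffff = 72265
cnt [0+:3] = (word>>0) & 0x7 = 3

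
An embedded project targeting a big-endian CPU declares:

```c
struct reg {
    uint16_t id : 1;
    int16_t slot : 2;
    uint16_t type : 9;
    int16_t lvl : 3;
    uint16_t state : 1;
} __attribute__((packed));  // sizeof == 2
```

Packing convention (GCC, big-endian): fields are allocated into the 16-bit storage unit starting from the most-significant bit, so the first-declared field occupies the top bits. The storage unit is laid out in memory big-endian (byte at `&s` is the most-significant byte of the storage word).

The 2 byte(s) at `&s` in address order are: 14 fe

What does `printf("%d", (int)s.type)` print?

335

[0]=0x14 [1]=0xfe (big-endian) → word 0x14fe
id [15+:1] = (word>>15) & 0x1 = 0
slot [13+:2] = (word>>13) & 0x3 = 0
type [4+:9] = (word>>4) & 0x1ff = 335  ←
lvl [1+:3] = (word>>1) & 0x7 = 7
state [0+:1] = (word>>0) & 0x1 = 0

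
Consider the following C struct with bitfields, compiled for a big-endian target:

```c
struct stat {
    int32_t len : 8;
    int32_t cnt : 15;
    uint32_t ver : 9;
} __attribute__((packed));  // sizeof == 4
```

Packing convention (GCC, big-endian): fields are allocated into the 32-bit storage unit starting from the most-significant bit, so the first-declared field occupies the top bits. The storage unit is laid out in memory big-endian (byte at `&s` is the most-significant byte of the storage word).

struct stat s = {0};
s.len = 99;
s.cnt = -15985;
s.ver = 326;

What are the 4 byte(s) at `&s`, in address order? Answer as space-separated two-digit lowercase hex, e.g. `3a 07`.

63 83 1f 46

len (8b) val=99 bits=0x63 at bit 24: 0x63000000
cnt (15b) val=-15985 bits=0x418f at bit 9: 0x63831e00
ver (9b) val=326 bits=0x146 at bit 0: 0x63831f46
word = 0x63831f46 → big-endian bytes:
  [0]=0x63  [1]=0x83  [2]=0x1f  [3]=0x46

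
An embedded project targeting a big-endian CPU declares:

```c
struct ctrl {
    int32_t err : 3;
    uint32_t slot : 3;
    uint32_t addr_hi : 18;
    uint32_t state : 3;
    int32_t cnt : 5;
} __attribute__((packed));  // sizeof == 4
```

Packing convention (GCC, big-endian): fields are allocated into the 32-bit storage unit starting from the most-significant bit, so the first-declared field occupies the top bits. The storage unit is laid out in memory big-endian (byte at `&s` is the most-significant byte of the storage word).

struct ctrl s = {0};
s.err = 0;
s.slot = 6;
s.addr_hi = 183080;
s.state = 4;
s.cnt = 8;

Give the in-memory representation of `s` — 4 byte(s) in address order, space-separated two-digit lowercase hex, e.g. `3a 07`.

err (3b) val=0 bits=0x0 at bit 29: 0x00000000
slot (3b) val=6 bits=0x6 at bit 26: 0x18000000
addr_hi (18b) val=183080 bits=0x2cb28 at bit 8: 0x1acb2800
state (3b) val=4 bits=0x4 at bit 5: 0x1acb2880
cnt (5b) val=8 bits=0x8 at bit 0: 0x1acb2888
word = 0x1acb2888 → big-endian bytes:
  [0]=0x1a  [1]=0xcb  [2]=0x28  [3]=0x88

1a cb 28 88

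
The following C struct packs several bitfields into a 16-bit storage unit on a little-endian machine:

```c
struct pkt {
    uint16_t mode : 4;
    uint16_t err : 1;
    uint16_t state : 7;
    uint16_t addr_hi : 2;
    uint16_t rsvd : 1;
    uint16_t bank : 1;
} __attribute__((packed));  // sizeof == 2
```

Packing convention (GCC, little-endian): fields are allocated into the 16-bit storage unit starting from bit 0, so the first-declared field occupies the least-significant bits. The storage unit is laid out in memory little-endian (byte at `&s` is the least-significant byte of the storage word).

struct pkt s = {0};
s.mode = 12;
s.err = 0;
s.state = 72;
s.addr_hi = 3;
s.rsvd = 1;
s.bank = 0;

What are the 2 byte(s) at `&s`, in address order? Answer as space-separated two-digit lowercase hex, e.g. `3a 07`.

[0+:4] mode=12 & 0xf = 0xc; word=0x000c
[4+:1] err=0 & 0x1 = 0x0; word=0x000c
[5+:7] state=72 & 0x7f = 0x48; word=0x090c
[12+:2] addr_hi=3 & 0x3 = 0x3; word=0x390c
[14+:1] rsvd=1 & 0x1 = 0x1; word=0x790c
[15+:1] bank=0 & 0x1 = 0x0; word=0x790c
word = 0x790c → little-endian bytes:
  [0]=0x0c  [1]=0x79

0c 79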